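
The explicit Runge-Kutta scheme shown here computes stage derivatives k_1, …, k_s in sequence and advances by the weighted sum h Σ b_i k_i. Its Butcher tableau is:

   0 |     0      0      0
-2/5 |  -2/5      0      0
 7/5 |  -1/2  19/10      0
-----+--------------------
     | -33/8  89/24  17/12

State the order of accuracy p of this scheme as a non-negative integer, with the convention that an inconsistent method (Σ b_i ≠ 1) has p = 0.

2

b = (-33/8, 89/24, 17/12)
c = (0, -2/5, 7/5)
Ac = (0, 0, -19/25)
Σ b_i: (-33/8)·1 + 89/24·1 + 17/12·1 = 1 ✓
b·c: 89/24·(-2/5) + 17/12·7/5 = 1/2 ✓
b·c²: 89/24·4/25 + 17/12·49/25 = 337/100 ≠ 1/3 ⇒ order 2.
b·Ac: 17/12·(-19/25) = -323/300 ≠ 1/6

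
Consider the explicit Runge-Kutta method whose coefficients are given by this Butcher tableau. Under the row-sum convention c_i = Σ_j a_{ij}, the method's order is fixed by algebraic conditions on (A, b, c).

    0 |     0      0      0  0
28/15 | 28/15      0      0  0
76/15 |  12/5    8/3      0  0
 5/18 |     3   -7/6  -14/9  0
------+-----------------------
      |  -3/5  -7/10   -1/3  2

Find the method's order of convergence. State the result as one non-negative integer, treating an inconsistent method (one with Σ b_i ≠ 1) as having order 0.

b = (-3/5, -7/10, -1/3, 2)
c = (0, 28/15, 76/15, 5/18)
Ac = (0, 0, 224/45, -1358/135)
Σ b_i: (-3/5)·1 + (-7/10)·1 + (-1/3)·1 + 2·1 = 11/30 ≠ 1 ⇒ order 0.

0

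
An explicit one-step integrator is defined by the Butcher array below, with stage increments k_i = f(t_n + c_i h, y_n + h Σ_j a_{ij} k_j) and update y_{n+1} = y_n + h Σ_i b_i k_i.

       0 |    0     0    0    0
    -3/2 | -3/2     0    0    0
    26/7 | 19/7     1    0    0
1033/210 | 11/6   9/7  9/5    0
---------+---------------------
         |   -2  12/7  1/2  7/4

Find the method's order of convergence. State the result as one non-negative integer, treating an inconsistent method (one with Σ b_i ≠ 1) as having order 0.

b = (-2, 12/7, 1/2, 7/4)
c = (0, -3/2, 26/7, 1033/210)
Ac = (0, 0, -3/2, 333/70)
Σ b_i: (-2)·1 + 12/7·1 + 1/2·1 + 7/4·1 = 55/28 ≠ 1 ⇒ order 0.

0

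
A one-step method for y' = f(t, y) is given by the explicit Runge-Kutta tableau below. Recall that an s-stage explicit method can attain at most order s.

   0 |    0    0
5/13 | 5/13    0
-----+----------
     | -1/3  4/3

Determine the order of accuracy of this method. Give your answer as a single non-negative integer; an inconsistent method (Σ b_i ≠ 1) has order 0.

b = (-1/3, 4/3)
c = (0, 5/13)
Σ b_i: (-1/3)·1 + 4/3·1 = 1 ✓
b·c: 4/3·5/13 = 20/39 ≠ 1/2 ⇒ order 1.

1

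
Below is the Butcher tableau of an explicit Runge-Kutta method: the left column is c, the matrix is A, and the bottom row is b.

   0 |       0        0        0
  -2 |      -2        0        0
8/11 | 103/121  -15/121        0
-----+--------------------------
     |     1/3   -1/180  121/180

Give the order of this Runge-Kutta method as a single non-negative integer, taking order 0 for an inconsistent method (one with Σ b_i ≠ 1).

b = (1/3, -1/180, 121/180)
c = (0, -2, 8/11)
Ac = (0, 0, 30/121)
Σ b_i: 1/3·1 + (-1/180)·1 + 121/180·1 = 1 ✓
b·c: (-1/180)·(-2) + 121/180·8/11 = 1/2 ✓
b·c²: (-1/180)·4 + 121/180·64/121 = 1/3 ✓
b·Ac: 121/180·30/121 = 1/6 ✓; 3 stages ⇒ order 3.

3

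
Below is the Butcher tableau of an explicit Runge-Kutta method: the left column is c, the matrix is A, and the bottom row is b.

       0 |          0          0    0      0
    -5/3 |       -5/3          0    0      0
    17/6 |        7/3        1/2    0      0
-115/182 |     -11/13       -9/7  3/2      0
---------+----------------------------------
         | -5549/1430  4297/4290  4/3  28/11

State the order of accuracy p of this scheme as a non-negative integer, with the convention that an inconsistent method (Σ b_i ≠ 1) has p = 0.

b = (-5549/1430, 4297/4290, 4/3, 28/11)
c = (0, -5/3, 17/6, -115/182)
Ac = (0, 0, -5/6, 179/28)
Σ b_i: (-5549/1430)·1 + 4297/4290·1 + 4/3·1 + 28/11·1 = 1 ✓
b·c: 4297/4290·(-5/3) + 4/3·17/6 + 28/11·(-115/182) = 1/2 ✓
b·c²: 4297/4290·25/9 + 4/3·289/36 + 28/11·13225/33124 = 377437/26026 ≠ 1/3 ⇒ order 2.
b·Ac: 4/3·(-5/6) + 28/11·179/28 = 1501/99 ≠ 1/6

2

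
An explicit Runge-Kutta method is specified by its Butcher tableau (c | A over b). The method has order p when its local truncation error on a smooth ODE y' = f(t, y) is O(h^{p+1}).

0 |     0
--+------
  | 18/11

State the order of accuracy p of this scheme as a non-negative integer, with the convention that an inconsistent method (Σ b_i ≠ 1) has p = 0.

b = (18/11)
c = (0)
Σ b_i: 18/11·1 = 18/11 ≠ 1 ⇒ order 0.

0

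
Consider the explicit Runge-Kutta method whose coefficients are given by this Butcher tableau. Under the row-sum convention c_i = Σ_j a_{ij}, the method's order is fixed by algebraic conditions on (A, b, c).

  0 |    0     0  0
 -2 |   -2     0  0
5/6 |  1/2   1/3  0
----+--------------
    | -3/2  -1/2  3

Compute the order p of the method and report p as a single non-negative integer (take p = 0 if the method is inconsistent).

1

b = (-3/2, -1/2, 3)
c = (0, -2, 5/6)
Ac = (0, 0, -2/3)
Σ b_i: (-3/2)·1 + (-1/2)·1 + 3·1 = 1 ✓
b·c: (-1/2)·(-2) + 3·5/6 = 7/2 ≠ 1/2 ⇒ order 1.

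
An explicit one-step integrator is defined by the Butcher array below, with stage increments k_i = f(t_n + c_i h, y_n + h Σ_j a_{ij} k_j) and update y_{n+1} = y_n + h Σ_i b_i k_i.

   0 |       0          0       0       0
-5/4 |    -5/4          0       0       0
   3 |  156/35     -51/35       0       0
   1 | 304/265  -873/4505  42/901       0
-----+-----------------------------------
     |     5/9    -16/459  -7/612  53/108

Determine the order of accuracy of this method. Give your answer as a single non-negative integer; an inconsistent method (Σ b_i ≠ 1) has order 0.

b = (5/9, -16/459, -7/612, 53/108)
c = (0, -5/4, 3, 1)
Ac = (0, 0, 51/28, 81/212)
Σ b_i: 5/9·1 + (-16/459)·1 + (-7/612)·1 + 53/108·1 = 1 ✓
b·c: (-16/459)·(-5/4) + (-7/612)·3 + 53/108·1 = 1/2 ✓
b·c²: (-16/459)·25/16 + (-7/612)·9 + 53/108·1 = 1/3 ✓
b·Ac: (-7/612)·51/28 + 53/108·81/212 = 1/6 ✓
b·c³: (-16/459)·(-125/64) + (-7/612)·27 + 53/108·1 = 1/4 ✓
b·(c∘Ac): (-7/612)·153/28 + 53/108·81/212 = 1/8 ✓
b·Ac²: (-7/612)·(-255/112) + 53/108·99/848 = 1/12 ✓
b·A²c: 53/108·9/106 = 1/24 ✓; 4 stages ⇒ order 4.

4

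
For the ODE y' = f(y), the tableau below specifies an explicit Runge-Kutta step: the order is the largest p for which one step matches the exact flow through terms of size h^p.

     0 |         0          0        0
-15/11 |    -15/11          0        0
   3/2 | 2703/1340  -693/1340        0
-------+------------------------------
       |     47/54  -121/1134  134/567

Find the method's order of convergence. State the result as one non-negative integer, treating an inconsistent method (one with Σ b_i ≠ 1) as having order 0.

3

b = (47/54, -121/1134, 134/567)
c = (0, -15/11, 3/2)
Ac = (0, 0, 189/268)
Σ b_i: 47/54·1 + (-121/1134)·1 + 134/567·1 = 1 ✓
b·c: (-121/1134)·(-15/11) + 134/567·3/2 = 1/2 ✓
b·c²: (-121/1134)·225/121 + 134/567·9/4 = 1/3 ✓
b·Ac: 134/567·189/268 = 1/6 ✓; 3 stages ⇒ order 3.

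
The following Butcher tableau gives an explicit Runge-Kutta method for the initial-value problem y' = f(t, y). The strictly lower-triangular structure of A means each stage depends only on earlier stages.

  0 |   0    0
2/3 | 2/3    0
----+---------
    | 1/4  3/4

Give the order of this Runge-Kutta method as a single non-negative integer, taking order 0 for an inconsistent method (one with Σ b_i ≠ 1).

2

b = (1/4, 3/4)
c = (0, 2/3)
Σ b_i: 1/4·1 + 3/4·1 = 1 ✓
b·c: 3/4·2/3 = 1/2 ✓; 2 stages ⇒ order 2.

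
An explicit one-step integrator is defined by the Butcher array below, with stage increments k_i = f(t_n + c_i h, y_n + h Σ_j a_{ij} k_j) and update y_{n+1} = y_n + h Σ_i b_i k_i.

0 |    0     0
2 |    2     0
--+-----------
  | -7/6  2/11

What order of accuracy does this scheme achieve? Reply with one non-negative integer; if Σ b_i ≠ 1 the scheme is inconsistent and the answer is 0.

b = (-7/6, 2/11)
c = (0, 2)
Σ b_i: (-7/6)·1 + 2/11·1 = -65/66 ≠ 1 ⇒ order 0.

0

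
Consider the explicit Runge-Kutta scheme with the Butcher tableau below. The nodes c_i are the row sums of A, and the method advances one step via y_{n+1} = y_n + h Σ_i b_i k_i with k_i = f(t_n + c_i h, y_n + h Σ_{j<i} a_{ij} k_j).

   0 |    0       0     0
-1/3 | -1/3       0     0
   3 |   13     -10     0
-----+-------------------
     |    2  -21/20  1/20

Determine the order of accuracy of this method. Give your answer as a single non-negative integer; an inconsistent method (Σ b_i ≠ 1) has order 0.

b = (2, -21/20, 1/20)
c = (0, -1/3, 3)
Ac = (0, 0, 10/3)
Σ b_i: 2·1 + (-21/20)·1 + 1/20·1 = 1 ✓
b·c: (-21/20)·(-1/3) + 1/20·3 = 1/2 ✓
b·c²: (-21/20)·1/9 + 1/20·9 = 1/3 ✓
b·Ac: 1/20·10/3 = 1/6 ✓; 3 stages ⇒ order 3.

3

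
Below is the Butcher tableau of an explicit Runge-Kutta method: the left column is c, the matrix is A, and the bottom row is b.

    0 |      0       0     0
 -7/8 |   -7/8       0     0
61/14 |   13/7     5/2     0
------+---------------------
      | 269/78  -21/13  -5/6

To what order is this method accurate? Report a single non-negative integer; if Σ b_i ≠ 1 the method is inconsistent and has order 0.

1

b = (269/78, -21/13, -5/6)
c = (0, -7/8, 61/14)
Ac = (0, 0, -35/16)
Σ b_i: 269/78·1 + (-21/13)·1 + (-5/6)·1 = 1 ✓
b·c: (-21/13)·(-7/8) + (-5/6)·61/14 = -4843/2184 ≠ 1/2 ⇒ order 1.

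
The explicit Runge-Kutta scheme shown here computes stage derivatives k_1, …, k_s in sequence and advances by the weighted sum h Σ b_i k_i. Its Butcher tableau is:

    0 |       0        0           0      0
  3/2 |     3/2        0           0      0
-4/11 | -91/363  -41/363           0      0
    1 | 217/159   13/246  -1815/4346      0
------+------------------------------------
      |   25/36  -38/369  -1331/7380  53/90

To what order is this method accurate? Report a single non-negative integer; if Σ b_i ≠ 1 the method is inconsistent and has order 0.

b = (25/36, -38/369, -1331/7380, 53/90)
c = (0, 3/2, -4/11, 1)
Ac = (0, 0, -41/242, 49/212)
Σ b_i: 25/36·1 + (-38/369)·1 + (-1331/7380)·1 + 53/90·1 = 1 ✓
b·c: (-38/369)·3/2 + (-1331/7380)·(-4/11) + 53/90·1 = 1/2 ✓
b·c²: (-38/369)·9/4 + (-1331/7380)·16/121 + 53/90·1 = 1/3 ✓
b·Ac: (-1331/7380)·(-41/242) + 53/90·49/212 = 1/6 ✓
b·c³: (-38/369)·27/8 + (-1331/7380)·(-64/1331) + 53/90·1 = 1/4 ✓
b·(c∘Ac): (-1331/7380)·82/1331 + 53/90·49/212 = 1/8 ✓
b·Ac²: (-1331/7380)·(-123/484) + 53/90·27/424 = 1/12 ✓
b·A²c: 53/90·15/212 = 1/24 ✓; 4 stages ⇒ order 4.

4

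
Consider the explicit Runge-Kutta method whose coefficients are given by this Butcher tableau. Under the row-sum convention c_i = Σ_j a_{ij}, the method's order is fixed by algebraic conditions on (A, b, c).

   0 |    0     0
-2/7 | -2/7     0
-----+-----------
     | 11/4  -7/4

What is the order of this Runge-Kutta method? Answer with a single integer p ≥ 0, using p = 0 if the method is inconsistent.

b = (11/4, -7/4)
c = (0, -2/7)
Σ b_i: 11/4·1 + (-7/4)·1 = 1 ✓
b·c: (-7/4)·(-2/7) = 1/2 ✓; 2 stages ⇒ order 2.

2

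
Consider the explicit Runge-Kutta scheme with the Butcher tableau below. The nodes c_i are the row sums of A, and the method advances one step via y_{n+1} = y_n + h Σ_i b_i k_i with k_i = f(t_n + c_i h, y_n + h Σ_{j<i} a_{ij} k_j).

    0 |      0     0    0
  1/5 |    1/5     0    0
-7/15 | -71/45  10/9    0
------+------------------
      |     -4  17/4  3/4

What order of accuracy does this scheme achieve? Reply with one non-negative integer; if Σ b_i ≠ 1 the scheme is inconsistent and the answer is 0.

3

b = (-4, 17/4, 3/4)
c = (0, 1/5, -7/15)
Ac = (0, 0, 2/9)
Σ b_i: (-4)·1 + 17/4·1 + 3/4·1 = 1 ✓
b·c: 17/4·1/5 + 3/4·(-7/15) = 1/2 ✓
b·c²: 17/4·1/25 + 3/4·49/225 = 1/3 ✓
b·Ac: 3/4·2/9 = 1/6 ✓; 3 stages ⇒ order 3.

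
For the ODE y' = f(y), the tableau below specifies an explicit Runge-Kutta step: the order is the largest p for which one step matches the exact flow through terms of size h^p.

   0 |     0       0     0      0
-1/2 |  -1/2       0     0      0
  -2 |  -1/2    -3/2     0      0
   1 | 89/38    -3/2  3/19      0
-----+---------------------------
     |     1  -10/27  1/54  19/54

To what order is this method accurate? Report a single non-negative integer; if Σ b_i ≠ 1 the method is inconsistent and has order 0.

b = (1, -10/27, 1/54, 19/54)
c = (0, -1/2, -2, 1)
Ac = (0, 0, 3/4, 33/76)
Σ b_i: 1·1 + (-10/27)·1 + 1/54·1 + 19/54·1 = 1 ✓
b·c: (-10/27)·(-1/2) + 1/54·(-2) + 19/54·1 = 1/2 ✓
b·c²: (-10/27)·1/4 + 1/54·4 + 19/54·1 = 1/3 ✓
b·Ac: 1/54·3/4 + 19/54·33/76 = 1/6 ✓
b·c³: (-10/27)·(-1/8) + 1/54·(-8) + 19/54·1 = 1/4 ✓
b·(c∘Ac): 1/54·(-3/2) + 19/54·33/76 = 1/8 ✓
b·Ac²: 1/54·(-3/8) + 19/54·39/152 = 1/12 ✓
b·A²c: 19/54·9/76 = 1/24 ✓; 4 stages ⇒ order 4.

4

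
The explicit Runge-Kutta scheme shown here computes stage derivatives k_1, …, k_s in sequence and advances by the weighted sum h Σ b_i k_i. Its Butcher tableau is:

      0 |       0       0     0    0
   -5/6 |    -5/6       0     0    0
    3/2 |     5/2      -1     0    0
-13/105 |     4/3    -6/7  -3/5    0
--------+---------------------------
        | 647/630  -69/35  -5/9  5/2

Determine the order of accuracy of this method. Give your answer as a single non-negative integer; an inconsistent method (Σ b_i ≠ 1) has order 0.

b = (647/630, -69/35, -5/9, 5/2)
c = (0, -5/6, 3/2, -13/105)
Ac = (0, 0, 5/6, -13/70)
Σ b_i: 647/630·1 + (-69/35)·1 + (-5/9)·1 + 5/2·1 = 1 ✓
b·c: (-69/35)·(-5/6) + (-5/9)·3/2 + 5/2·(-13/105) = 1/2 ✓
b·c²: (-69/35)·25/36 + (-5/9)·9/4 + 5/2·169/11025 = -11381/4410 ≠ 1/3 ⇒ order 2.
b·Ac: (-5/9)·5/6 + 5/2·(-13/70) = -701/756 ≠ 1/6

2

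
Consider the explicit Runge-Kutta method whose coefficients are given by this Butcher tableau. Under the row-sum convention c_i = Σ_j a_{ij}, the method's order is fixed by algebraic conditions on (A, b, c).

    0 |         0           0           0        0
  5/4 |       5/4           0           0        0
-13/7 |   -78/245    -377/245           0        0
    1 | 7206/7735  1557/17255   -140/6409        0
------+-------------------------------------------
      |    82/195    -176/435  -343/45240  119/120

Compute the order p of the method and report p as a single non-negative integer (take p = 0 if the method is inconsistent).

b = (82/195, -176/435, -343/45240, 119/120)
c = (0, 5/4, -13/7, 1)
Ac = (0, 0, -377/196, 73/476)
Σ b_i: 82/195·1 + (-176/435)·1 + (-343/45240)·1 + 119/120·1 = 1 ✓
b·c: (-176/435)·5/4 + (-343/45240)·(-13/7) + 119/120·1 = 1/2 ✓
b·c²: (-176/435)·25/16 + (-343/45240)·169/49 + 119/120·1 = 1/3 ✓
b·Ac: (-343/45240)·(-377/196) + 119/120·73/476 = 1/6 ✓
b·c³: (-176/435)·125/64 + (-343/45240)·(-2197/343) + 119/120·1 = 1/4 ✓
b·(c∘Ac): (-343/45240)·4901/1372 + 119/120·73/476 = 1/8 ✓
b·Ac²: (-343/45240)·(-1885/784) + 119/120·125/1904 = 1/12 ✓
b·A²c: 119/120·5/119 = 1/24 ✓; 4 stages ⇒ order 4.

4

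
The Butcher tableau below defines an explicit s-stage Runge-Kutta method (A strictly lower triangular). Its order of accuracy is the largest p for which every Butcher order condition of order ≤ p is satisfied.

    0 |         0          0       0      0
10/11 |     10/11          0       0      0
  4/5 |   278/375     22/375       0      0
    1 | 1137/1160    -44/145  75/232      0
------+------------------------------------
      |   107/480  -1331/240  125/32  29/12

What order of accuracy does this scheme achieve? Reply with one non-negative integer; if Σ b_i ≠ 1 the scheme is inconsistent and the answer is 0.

b = (107/480, -1331/240, 125/32, 29/12)
c = (0, 10/11, 4/5, 1)
Ac = (0, 0, 4/75, -1/58)
Σ b_i: 107/480·1 + (-1331/240)·1 + 125/32·1 + 29/12·1 = 1 ✓
b·c: (-1331/240)·10/11 + 125/32·4/5 + 29/12·1 = 1/2 ✓
b·c²: (-1331/240)·100/121 + 125/32·16/25 + 29/12·1 = 1/3 ✓
b·Ac: 125/32·4/75 + 29/12·(-1/58) = 1/6 ✓
b·c³: (-1331/240)·1000/1331 + 125/32·64/125 + 29/12·1 = 1/4 ✓
b·(c∘Ac): 125/32·16/375 + 29/12·(-1/58) = 1/8 ✓
b·Ac²: 125/32·8/165 + 29/12·(-14/319) = 1/12 ✓
b·A²c: 29/12·1/58 = 1/24 ✓; 4 stages ⇒ order 4.

4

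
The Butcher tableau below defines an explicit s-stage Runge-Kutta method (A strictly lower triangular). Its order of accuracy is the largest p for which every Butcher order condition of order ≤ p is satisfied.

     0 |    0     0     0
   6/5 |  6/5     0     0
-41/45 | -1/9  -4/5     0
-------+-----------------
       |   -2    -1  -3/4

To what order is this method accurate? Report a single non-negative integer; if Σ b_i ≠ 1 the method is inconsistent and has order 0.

b = (-2, -1, -3/4)
c = (0, 6/5, -41/45)
Ac = (0, 0, -24/25)
Σ b_i: (-2)·1 + (-1)·1 + (-3/4)·1 = -15/4 ≠ 1 ⇒ order 0.

0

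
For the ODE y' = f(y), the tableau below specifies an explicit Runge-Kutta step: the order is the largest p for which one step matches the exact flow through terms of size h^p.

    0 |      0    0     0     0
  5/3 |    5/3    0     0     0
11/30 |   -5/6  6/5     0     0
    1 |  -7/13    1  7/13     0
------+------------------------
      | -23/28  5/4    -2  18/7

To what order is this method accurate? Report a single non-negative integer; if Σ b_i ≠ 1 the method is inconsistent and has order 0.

1

b = (-23/28, 5/4, -2, 18/7)
c = (0, 5/3, 11/30, 1)
Ac = (0, 0, 2, 727/390)
Σ b_i: (-23/28)·1 + 5/4·1 + (-2)·1 + 18/7·1 = 1 ✓
b·c: 5/4·5/3 + (-2)·11/30 + 18/7·1 = 549/140 ≠ 1/2 ⇒ order 1.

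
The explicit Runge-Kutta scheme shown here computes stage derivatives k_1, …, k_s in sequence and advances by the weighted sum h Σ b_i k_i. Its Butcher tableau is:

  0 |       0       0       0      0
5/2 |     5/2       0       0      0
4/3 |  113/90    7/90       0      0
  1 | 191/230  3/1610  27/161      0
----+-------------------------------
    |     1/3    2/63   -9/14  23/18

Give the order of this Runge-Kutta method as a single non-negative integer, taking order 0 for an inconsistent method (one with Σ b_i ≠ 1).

b = (1/3, 2/63, -9/14, 23/18)
c = (0, 5/2, 4/3, 1)
Ac = (0, 0, 7/36, 21/92)
Σ b_i: 1/3·1 + 2/63·1 + (-9/14)·1 + 23/18·1 = 1 ✓
b·c: 2/63·5/2 + (-9/14)·4/3 + 23/18·1 = 1/2 ✓
b·c²: 2/63·25/4 + (-9/14)·16/9 + 23/18·1 = 1/3 ✓
b·Ac: (-9/14)·7/36 + 23/18·21/92 = 1/6 ✓
b·c³: 2/63·125/8 + (-9/14)·64/27 + 23/18·1 = 1/4 ✓
b·(c∘Ac): (-9/14)·7/27 + 23/18·21/92 = 1/8 ✓
b·Ac²: (-9/14)·35/72 + 23/18·57/184 = 1/12 ✓
b·A²c: 23/18·3/92 = 1/24 ✓; 4 stages ⇒ order 4.

4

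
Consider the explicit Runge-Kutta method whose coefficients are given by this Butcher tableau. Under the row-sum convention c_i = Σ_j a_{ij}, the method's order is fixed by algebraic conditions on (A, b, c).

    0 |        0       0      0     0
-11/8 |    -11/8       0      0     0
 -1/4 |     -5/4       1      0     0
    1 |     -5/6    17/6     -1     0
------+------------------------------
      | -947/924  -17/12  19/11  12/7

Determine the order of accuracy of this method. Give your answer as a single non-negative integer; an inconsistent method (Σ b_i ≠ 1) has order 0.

1

b = (-947/924, -17/12, 19/11, 12/7)
c = (0, -11/8, -1/4, 1)
Ac = (0, 0, -11/8, -175/48)
Σ b_i: (-947/924)·1 + (-17/12)·1 + 19/11·1 + 12/7·1 = 1 ✓
b·c: (-17/12)·(-11/8) + 19/11·(-1/4) + 12/7·1 = 23879/7392 ≠ 1/2 ⇒ order 1.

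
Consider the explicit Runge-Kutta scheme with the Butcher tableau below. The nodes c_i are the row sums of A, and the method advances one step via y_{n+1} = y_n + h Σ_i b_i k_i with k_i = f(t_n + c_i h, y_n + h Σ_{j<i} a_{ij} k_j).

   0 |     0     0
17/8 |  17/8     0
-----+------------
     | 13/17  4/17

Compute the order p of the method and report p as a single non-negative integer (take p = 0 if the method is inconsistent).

b = (13/17, 4/17)
c = (0, 17/8)
Σ b_i: 13/17·1 + 4/17·1 = 1 ✓
b·c: 4/17·17/8 = 1/2 ✓; 2 stages ⇒ order 2.

2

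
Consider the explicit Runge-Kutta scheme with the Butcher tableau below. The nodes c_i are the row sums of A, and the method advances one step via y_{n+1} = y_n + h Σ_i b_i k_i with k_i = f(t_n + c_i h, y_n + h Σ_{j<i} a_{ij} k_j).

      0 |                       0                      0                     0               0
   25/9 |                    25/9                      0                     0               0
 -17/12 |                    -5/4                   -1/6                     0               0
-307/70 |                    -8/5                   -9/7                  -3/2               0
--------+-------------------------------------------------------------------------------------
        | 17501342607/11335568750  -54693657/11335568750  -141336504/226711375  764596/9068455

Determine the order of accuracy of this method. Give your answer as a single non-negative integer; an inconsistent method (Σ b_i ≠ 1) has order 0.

3

b = (17501342607/11335568750, -54693657/11335568750, -141336504/226711375, 764596/9068455)
c = (0, 25/9, -17/12, -307/70)
Ac = (0, 0, -25/54, -81/56)
Σ b_i: 17501342607/11335568750·1 + (-54693657/11335568750)·1 + (-141336504/226711375)·1 + 764596/9068455·1 = 1 ✓
b·c: (-54693657/11335568750)·25/9 + (-141336504/226711375)·(-17/12) + 764596/9068455·(-307/70) = 1/2 ✓
b·c²: (-54693657/11335568750)·625/81 + (-141336504/226711375)·289/144 + 764596/9068455·94249/4900 = 1/3 ✓
b·Ac: (-141336504/226711375)·(-25/54) + 764596/9068455·(-81/56) = 1/6 ✓
b·c³: (-54693657/11335568750)·15625/729 + (-141336504/226711375)·(-4913/1728) + 764596/9068455·(-28934443/343000) = -9329620455779/1713937995000 ≠ 1/4 ⇒ order 3.
b·(c∘Ac): (-141336504/226711375)·425/648 + 764596/9068455·24867/3920 = 205633123/1632321900 ≠ 1/8
b·Ac²: (-141336504/226711375)·(-625/486) + 764596/9068455·(-26069/2016) = -565192949/1958786280 ≠ 1/12
b·A²c: 764596/9068455·25/36 = 955745/16323219 ≠ 1/24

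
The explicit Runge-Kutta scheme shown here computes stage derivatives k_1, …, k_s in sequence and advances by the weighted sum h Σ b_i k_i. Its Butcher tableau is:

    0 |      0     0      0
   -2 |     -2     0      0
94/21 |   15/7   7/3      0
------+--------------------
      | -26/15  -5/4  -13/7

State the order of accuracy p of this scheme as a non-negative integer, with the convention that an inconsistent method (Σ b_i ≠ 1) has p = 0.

b = (-26/15, -5/4, -13/7)
c = (0, -2, 94/21)
Ac = (0, 0, -14/3)
Σ b_i: (-26/15)·1 + (-5/4)·1 + (-13/7)·1 = -2033/420 ≠ 1 ⇒ order 0.

0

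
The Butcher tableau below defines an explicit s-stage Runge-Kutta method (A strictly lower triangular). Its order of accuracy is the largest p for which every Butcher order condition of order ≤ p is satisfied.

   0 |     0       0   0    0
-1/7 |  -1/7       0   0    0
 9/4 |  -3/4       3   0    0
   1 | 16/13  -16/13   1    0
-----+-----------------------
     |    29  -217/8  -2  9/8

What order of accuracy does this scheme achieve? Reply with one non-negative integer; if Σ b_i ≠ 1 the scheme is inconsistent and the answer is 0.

2

b = (29, -217/8, -2, 9/8)
c = (0, -1/7, 9/4, 1)
Ac = (0, 0, -3/7, 883/364)
Σ b_i: 29·1 + (-217/8)·1 + (-2)·1 + 9/8·1 = 1 ✓
b·c: (-217/8)·(-1/7) + (-2)·9/4 + 9/8·1 = 1/2 ✓
b·c²: (-217/8)·1/49 + (-2)·81/16 + 9/8·1 = -535/56 ≠ 1/3 ⇒ order 2.
b·Ac: (-2)·(-3/7) + 9/8·883/364 = 10443/2912 ≠ 1/6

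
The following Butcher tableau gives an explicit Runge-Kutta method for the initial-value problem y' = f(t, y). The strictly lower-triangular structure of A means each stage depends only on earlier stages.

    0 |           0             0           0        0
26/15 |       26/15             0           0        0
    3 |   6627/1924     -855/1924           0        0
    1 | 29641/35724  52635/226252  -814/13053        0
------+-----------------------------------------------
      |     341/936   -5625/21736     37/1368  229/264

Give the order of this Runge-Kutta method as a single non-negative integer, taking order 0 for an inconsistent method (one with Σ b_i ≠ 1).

4

b = (341/936, -5625/21736, 37/1368, 229/264)
c = (0, 26/15, 3, 1)
Ac = (0, 0, -57/74, 99/458)
Σ b_i: 341/936·1 + (-5625/21736)·1 + 37/1368·1 + 229/264·1 = 1 ✓
b·c: (-5625/21736)·26/15 + 37/1368·3 + 229/264·1 = 1/2 ✓
b·c²: (-5625/21736)·676/225 + 37/1368·9 + 229/264·1 = 1/3 ✓
b·Ac: 37/1368·(-57/74) + 229/264·99/458 = 1/6 ✓
b·c³: (-5625/21736)·17576/3375 + 37/1368·27 + 229/264·1 = 1/4 ✓
b·(c∘Ac): 37/1368·(-171/74) + 229/264·99/458 = 1/8 ✓
b·Ac²: 37/1368·(-247/185) + 229/264·473/3435 = 1/12 ✓
b·A²c: 229/264·11/229 = 1/24 ✓; 4 stages ⇒ order 4.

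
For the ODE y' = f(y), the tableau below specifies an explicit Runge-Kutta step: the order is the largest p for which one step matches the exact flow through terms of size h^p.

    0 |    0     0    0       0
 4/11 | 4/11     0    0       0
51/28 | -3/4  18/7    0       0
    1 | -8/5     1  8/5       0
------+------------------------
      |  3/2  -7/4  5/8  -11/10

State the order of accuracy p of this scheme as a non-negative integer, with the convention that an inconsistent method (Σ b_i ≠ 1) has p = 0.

b = (3/2, -7/4, 5/8, -11/10)
c = (0, 4/11, 51/28, 1)
Ac = (0, 0, 72/77, 1262/385)
Σ b_i: 3/2·1 + (-7/4)·1 + 5/8·1 + (-11/10)·1 = -29/40 ≠ 1 ⇒ order 0.

0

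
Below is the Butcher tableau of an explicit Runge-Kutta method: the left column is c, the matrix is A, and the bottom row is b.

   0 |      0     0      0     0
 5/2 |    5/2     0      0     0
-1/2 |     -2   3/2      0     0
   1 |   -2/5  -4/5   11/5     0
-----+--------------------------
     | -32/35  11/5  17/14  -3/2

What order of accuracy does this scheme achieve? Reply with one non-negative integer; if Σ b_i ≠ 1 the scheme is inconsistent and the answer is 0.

1

b = (-32/35, 11/5, 17/14, -3/2)
c = (0, 5/2, -1/2, 1)
Ac = (0, 0, 15/4, -31/10)
Σ b_i: (-32/35)·1 + 11/5·1 + 17/14·1 + (-3/2)·1 = 1 ✓
b·c: 11/5·5/2 + 17/14·(-1/2) + (-3/2)·1 = 95/28 ≠ 1/2 ⇒ order 1.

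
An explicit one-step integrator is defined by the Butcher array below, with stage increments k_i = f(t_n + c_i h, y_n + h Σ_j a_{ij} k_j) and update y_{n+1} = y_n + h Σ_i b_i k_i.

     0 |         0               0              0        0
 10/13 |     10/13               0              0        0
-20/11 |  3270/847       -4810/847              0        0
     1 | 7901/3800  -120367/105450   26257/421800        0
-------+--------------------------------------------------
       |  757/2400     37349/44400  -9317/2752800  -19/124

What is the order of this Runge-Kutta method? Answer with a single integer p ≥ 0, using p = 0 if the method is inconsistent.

b = (757/2400, 37349/44400, -9317/2752800, -19/124)
c = (0, 10/13, -20/11, 1)
Ac = (0, 0, -3700/847, -113/114)
Σ b_i: 757/2400·1 + 37349/44400·1 + (-9317/2752800)·1 + (-19/124)·1 = 1 ✓
b·c: 37349/44400·10/13 + (-9317/2752800)·(-20/11) + (-19/124)·1 = 1/2 ✓
b·c²: 37349/44400·100/169 + (-9317/2752800)·400/121 + (-19/124)·1 = 1/3 ✓
b·Ac: (-9317/2752800)·(-3700/847) + (-19/124)·(-113/114) = 1/6 ✓
b·c³: 37349/44400·1000/2197 + (-9317/2752800)·(-8000/1331) + (-19/124)·1 = 1/4 ✓
b·(c∘Ac): (-9317/2752800)·74000/9317 + (-19/124)·(-113/114) = 1/8 ✓
b·Ac²: (-9317/2752800)·(-37000/11011) + (-19/124)·(-116/247) = 1/12 ✓
b·A²c: (-19/124)·(-31/114) = 1/24 ✓; 4 stages ⇒ order 4.

4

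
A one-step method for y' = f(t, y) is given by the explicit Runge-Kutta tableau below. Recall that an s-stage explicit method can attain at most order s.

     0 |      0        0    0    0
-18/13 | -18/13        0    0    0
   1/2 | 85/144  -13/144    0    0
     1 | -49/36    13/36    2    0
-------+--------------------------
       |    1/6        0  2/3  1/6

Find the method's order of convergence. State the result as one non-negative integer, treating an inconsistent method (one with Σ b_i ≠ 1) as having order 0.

b = (1/6, 0, 2/3, 1/6)
c = (0, -18/13, 1/2, 1)
Ac = (0, 0, 1/8, 1/2)
Σ b_i: 1/6·1 + 2/3·1 + 1/6·1 = 1 ✓
b·c: 2/3·1/2 + 1/6·1 = 1/2 ✓
b·c²: 2/3·1/4 + 1/6·1 = 1/3 ✓
b·Ac: 2/3·1/8 + 1/6·1/2 = 1/6 ✓
b·c³: 2/3·1/8 + 1/6·1 = 1/4 ✓
b·(c∘Ac): 2/3·1/16 + 1/6·1/2 = 1/8 ✓
b·Ac²: 2/3·(-9/52) + 1/6·31/26 = 1/12 ✓
b·A²c: 1/6·1/4 = 1/24 ✓; 4 stages ⇒ order 4.

4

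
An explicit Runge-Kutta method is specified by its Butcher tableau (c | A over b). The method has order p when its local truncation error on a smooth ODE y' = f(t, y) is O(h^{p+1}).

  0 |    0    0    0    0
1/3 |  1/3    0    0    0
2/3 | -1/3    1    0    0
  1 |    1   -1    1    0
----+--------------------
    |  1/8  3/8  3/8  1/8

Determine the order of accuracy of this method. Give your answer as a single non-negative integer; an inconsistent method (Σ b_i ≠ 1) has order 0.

b = (1/8, 3/8, 3/8, 1/8)
c = (0, 1/3, 2/3, 1)
Ac = (0, 0, 1/3, 1/3)
Σ b_i: 1/8·1 + 3/8·1 + 3/8·1 + 1/8·1 = 1 ✓
b·c: 3/8·1/3 + 3/8·2/3 + 1/8·1 = 1/2 ✓
b·c²: 3/8·1/9 + 3/8·4/9 + 1/8·1 = 1/3 ✓
b·Ac: 3/8·1/3 + 1/8·1/3 = 1/6 ✓
b·c³: 3/8·1/27 + 3/8·8/27 + 1/8·1 = 1/4 ✓
b·(c∘Ac): 3/8·2/9 + 1/8·1/3 = 1/8 ✓
b·Ac²: 3/8·1/9 + 1/8·1/3 = 1/12 ✓
b·A²c: 1/8·1/3 = 1/24 ✓; 4 stages ⇒ order 4.

4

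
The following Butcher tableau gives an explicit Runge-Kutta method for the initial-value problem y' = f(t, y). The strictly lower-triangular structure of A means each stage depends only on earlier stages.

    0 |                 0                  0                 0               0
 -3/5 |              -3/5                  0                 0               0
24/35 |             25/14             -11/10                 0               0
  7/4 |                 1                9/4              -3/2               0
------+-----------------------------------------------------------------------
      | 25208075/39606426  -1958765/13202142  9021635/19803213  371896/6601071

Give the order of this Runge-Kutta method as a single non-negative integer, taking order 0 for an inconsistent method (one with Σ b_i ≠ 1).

b = (25208075/39606426, -1958765/13202142, 9021635/19803213, 371896/6601071)
c = (0, -3/5, 24/35, 7/4)
Ac = (0, 0, 33/50, -333/140)
Σ b_i: 25208075/39606426·1 + (-1958765/13202142)·1 + 9021635/19803213·1 + 371896/6601071·1 = 1 ✓
b·c: (-1958765/13202142)·(-3/5) + 9021635/19803213·24/35 + 371896/6601071·7/4 = 1/2 ✓
b·c²: (-1958765/13202142)·9/25 + 9021635/19803213·576/1225 + 371896/6601071·49/16 = 1/3 ✓
b·Ac: 9021635/19803213·33/50 + 371896/6601071·(-333/140) = 1/6 ✓
b·c³: (-1958765/13202142)·(-27/125) + 9021635/19803213·13824/42875 + 371896/6601071·343/64 = 888798103/1848299880 ≠ 1/4 ⇒ order 3.
b·(c∘Ac): 9021635/19803213·396/875 + 371896/6601071·(-333/80) = -3117317/110017850 ≠ 1/8
b·Ac²: 9021635/19803213·(-99/250) + 371896/6601071·513/4900 = -26878147/154024990 ≠ 1/12
b·A²c: 371896/6601071·(-99/100) = -3068142/55008925 ≠ 1/24

3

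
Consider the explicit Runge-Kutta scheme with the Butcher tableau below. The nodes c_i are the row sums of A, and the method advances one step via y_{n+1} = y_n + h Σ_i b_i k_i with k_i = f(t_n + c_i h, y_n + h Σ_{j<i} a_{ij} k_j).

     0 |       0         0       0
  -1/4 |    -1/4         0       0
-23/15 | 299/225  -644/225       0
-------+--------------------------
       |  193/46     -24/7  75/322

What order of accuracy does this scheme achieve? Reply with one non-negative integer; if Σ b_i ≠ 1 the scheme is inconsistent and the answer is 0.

3

b = (193/46, -24/7, 75/322)
c = (0, -1/4, -23/15)
Ac = (0, 0, 161/225)
Σ b_i: 193/46·1 + (-24/7)·1 + 75/322·1 = 1 ✓
b·c: (-24/7)·(-1/4) + 75/322·(-23/15) = 1/2 ✓
b·c²: (-24/7)·1/16 + 75/322·529/225 = 1/3 ✓
b·Ac: 75/322·161/225 = 1/6 ✓; 3 stages ⇒ order 3.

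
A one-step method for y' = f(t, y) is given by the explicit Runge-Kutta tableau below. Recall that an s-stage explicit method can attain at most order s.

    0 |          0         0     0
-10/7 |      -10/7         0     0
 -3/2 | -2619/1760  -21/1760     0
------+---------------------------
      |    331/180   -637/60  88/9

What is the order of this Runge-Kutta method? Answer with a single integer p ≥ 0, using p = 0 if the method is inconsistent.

3

b = (331/180, -637/60, 88/9)
c = (0, -10/7, -3/2)
Ac = (0, 0, 3/176)
Σ b_i: 331/180·1 + (-637/60)·1 + 88/9·1 = 1 ✓
b·c: (-637/60)·(-10/7) + 88/9·(-3/2) = 1/2 ✓
b·c²: (-637/60)·100/49 + 88/9·9/4 = 1/3 ✓
b·Ac: 88/9·3/176 = 1/6 ✓; 3 stages ⇒ order 3.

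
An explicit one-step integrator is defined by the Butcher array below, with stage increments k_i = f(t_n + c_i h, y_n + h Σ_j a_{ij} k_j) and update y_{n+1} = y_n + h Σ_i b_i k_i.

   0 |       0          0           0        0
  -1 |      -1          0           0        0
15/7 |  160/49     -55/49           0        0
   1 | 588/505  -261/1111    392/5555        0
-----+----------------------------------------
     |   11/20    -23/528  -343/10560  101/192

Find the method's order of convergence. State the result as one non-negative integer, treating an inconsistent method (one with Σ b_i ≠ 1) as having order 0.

4

b = (11/20, -23/528, -343/10560, 101/192)
c = (0, -1, 15/7, 1)
Ac = (0, 0, 55/49, 39/101)
Σ b_i: 11/20·1 + (-23/528)·1 + (-343/10560)·1 + 101/192·1 = 1 ✓
b·c: (-23/528)·(-1) + (-343/10560)·15/7 + 101/192·1 = 1/2 ✓
b·c²: (-23/528)·1 + (-343/10560)·225/49 + 101/192·1 = 1/3 ✓
b·Ac: (-343/10560)·55/49 + 101/192·39/101 = 1/6 ✓
b·c³: (-23/528)·(-1) + (-343/10560)·3375/343 + 101/192·1 = 1/4 ✓
b·(c∘Ac): (-343/10560)·825/343 + 101/192·39/101 = 1/8 ✓
b·Ac²: (-343/10560)·(-55/49) + 101/192·9/101 = 1/12 ✓
b·A²c: 101/192·8/101 = 1/24 ✓; 4 stages ⇒ order 4.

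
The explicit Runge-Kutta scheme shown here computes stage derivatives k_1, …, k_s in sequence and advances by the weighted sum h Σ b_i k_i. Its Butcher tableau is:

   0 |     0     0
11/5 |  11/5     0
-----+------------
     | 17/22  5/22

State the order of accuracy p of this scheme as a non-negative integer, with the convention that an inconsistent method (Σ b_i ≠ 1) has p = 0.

2

b = (17/22, 5/22)
c = (0, 11/5)
Σ b_i: 17/22·1 + 5/22·1 = 1 ✓
b·c: 5/22·11/5 = 1/2 ✓; 2 stages ⇒ order 2.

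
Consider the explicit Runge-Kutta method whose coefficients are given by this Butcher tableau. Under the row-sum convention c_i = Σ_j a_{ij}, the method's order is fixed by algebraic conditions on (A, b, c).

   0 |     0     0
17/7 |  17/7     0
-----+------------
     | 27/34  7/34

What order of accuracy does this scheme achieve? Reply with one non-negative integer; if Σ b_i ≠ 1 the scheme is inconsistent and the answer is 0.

b = (27/34, 7/34)
c = (0, 17/7)
Σ b_i: 27/34·1 + 7/34·1 = 1 ✓
b·c: 7/34·17/7 = 1/2 ✓; 2 stages ⇒ order 2.

2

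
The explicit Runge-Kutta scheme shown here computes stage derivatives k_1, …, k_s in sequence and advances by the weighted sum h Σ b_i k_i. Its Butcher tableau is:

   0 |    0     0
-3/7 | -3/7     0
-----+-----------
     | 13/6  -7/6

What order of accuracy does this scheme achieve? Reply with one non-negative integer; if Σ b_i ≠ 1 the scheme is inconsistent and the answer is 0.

2

b = (13/6, -7/6)
c = (0, -3/7)
Σ b_i: 13/6·1 + (-7/6)·1 = 1 ✓
b·c: (-7/6)·(-3/7) = 1/2 ✓; 2 stages ⇒ order 2.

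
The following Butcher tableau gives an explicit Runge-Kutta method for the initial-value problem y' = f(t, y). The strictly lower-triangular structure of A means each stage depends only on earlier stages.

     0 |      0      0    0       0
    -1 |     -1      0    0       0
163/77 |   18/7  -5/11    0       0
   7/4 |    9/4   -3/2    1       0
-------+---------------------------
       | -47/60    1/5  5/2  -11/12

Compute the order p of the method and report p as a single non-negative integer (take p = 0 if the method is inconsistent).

1

b = (-47/60, 1/5, 5/2, -11/12)
c = (0, -1, 163/77, 7/4)
Ac = (0, 0, 5/11, 557/154)
Σ b_i: (-47/60)·1 + 1/5·1 + 5/2·1 + (-11/12)·1 = 1 ✓
b·c: 1/5·(-1) + 5/2·163/77 + (-11/12)·7/4 = 64459/18480 ≠ 1/2 ⇒ order 1.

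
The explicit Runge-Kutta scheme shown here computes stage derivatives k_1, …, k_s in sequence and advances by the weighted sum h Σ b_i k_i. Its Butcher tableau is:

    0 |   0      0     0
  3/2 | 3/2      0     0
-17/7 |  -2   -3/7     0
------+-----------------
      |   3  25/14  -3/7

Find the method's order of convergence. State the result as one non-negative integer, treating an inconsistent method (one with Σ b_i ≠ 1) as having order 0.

0

b = (3, 25/14, -3/7)
c = (0, 3/2, -17/7)
Ac = (0, 0, -9/14)
Σ b_i: 3·1 + 25/14·1 + (-3/7)·1 = 61/14 ≠ 1 ⇒ order 0.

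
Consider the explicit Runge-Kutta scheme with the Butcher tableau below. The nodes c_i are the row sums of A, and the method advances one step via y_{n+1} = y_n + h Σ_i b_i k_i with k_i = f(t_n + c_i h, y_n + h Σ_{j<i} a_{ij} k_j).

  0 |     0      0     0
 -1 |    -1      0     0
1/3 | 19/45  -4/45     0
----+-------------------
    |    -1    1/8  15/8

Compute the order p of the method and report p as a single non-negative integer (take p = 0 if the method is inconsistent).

3

b = (-1, 1/8, 15/8)
c = (0, -1, 1/3)
Ac = (0, 0, 4/45)
Σ b_i: (-1)·1 + 1/8·1 + 15/8·1 = 1 ✓
b·c: 1/8·(-1) + 15/8·1/3 = 1/2 ✓
b·c²: 1/8·1 + 15/8·1/9 = 1/3 ✓
b·Ac: 15/8·4/45 = 1/6 ✓; 3 stages ⇒ order 3.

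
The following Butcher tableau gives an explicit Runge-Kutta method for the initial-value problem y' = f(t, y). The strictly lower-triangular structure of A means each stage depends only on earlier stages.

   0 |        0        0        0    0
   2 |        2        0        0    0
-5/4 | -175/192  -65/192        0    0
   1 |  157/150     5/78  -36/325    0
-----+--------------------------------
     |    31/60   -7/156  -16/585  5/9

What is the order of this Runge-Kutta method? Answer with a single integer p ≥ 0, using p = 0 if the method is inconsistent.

4

b = (31/60, -7/156, -16/585, 5/9)
c = (0, 2, -5/4, 1)
Ac = (0, 0, -65/96, 4/15)
Σ b_i: 31/60·1 + (-7/156)·1 + (-16/585)·1 + 5/9·1 = 1 ✓
b·c: (-7/156)·2 + (-16/585)·(-5/4) + 5/9·1 = 1/2 ✓
b·c²: (-7/156)·4 + (-16/585)·25/16 + 5/9·1 = 1/3 ✓
b·Ac: (-16/585)·(-65/96) + 5/9·4/15 = 1/6 ✓
b·c³: (-7/156)·8 + (-16/585)·(-125/64) + 5/9·1 = 1/4 ✓
b·(c∘Ac): (-16/585)·325/384 + 5/9·4/15 = 1/8 ✓
b·Ac²: (-16/585)·(-65/48) + 5/9·1/12 = 1/12 ✓
b·A²c: 5/9·3/40 = 1/24 ✓; 4 stages ⇒ order 4.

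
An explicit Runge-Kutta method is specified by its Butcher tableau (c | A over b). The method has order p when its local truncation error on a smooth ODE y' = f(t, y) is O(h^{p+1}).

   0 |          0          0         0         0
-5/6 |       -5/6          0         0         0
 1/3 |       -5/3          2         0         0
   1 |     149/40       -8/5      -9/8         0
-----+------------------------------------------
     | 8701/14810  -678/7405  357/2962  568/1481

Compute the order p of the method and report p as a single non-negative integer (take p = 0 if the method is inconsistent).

3

b = (8701/14810, -678/7405, 357/2962, 568/1481)
c = (0, -5/6, 1/3, 1)
Ac = (0, 0, -5/3, 23/24)
Σ b_i: 8701/14810·1 + (-678/7405)·1 + 357/2962·1 + 568/1481·1 = 1 ✓
b·c: (-678/7405)·(-5/6) + 357/2962·1/3 + 568/1481·1 = 1/2 ✓
b·c²: (-678/7405)·25/36 + 357/2962·1/9 + 568/1481·1 = 1/3 ✓
b·Ac: 357/2962·(-5/3) + 568/1481·23/24 = 1/6 ✓
b·c³: (-678/7405)·(-125/216) + 357/2962·1/27 + 568/1481·1 = 7837/17772 ≠ 1/4 ⇒ order 3.
b·(c∘Ac): 357/2962·(-5/9) + 568/1481·23/24 = 2671/8886 ≠ 1/8
b·Ac²: 357/2962·25/18 + 568/1481·(-89/72) = -16351/53316 ≠ 1/12
b·A²c: 568/1481·15/8 = 1065/1481 ≠ 1/24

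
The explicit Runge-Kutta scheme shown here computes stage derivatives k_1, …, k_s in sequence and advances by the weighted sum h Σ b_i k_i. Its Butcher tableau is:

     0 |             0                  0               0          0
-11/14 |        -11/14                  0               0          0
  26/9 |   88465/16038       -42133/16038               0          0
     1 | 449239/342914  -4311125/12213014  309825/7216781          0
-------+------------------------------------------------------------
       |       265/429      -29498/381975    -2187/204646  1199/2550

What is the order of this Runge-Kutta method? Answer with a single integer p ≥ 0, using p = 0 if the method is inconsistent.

b = (265/429, -29498/381975, -2187/204646, 1199/2550)
c = (0, -11/14, 26/9, 1)
Ac = (0, 0, 6019/2916, 175/436)
Σ b_i: 265/429·1 + (-29498/381975)·1 + (-2187/204646)·1 + 1199/2550·1 = 1 ✓
b·c: (-29498/381975)·(-11/14) + (-2187/204646)·26/9 + 1199/2550·1 = 1/2 ✓
b·c²: (-29498/381975)·121/196 + (-2187/204646)·676/81 + 1199/2550·1 = 1/3 ✓
b·Ac: (-2187/204646)·6019/2916 + 1199/2550·175/436 = 1/6 ✓
b·c³: (-29498/381975)·(-1331/2744) + (-2187/204646)·17576/729 + 1199/2550·1 = 1/4 ✓
b·(c∘Ac): (-2187/204646)·78247/13122 + 1199/2550·175/436 = 1/8 ✓
b·Ac²: (-2187/204646)·(-66209/40824) + 1199/2550·9425/67144 = 1/12 ✓
b·A²c: 1199/2550·425/4796 = 1/24 ✓; 4 stages ⇒ order 4.

4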